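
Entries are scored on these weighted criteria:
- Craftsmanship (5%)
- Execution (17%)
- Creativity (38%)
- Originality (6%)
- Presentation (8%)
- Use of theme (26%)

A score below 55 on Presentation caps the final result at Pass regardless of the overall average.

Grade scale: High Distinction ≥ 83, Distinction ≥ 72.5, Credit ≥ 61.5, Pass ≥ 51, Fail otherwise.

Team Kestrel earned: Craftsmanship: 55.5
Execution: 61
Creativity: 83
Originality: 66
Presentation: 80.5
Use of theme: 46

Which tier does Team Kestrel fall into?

Credit

Presentation score 80.5 ≥ 55: minimum met.
Weighted total:
  Craftsmanship 55.5 × 0.05 = 2.775
  Execution 61 × 0.17 = 10.37
  Creativity 83 × 0.38 = 31.54
  Originality 66 × 0.06 = 3.96
  Presentation 80.5 × 0.08 = 6.44
  Use of theme 46 × 0.26 = 11.96
Sum = 67.045
67.045 is ≥ 61.5 and < 72.5 → Credit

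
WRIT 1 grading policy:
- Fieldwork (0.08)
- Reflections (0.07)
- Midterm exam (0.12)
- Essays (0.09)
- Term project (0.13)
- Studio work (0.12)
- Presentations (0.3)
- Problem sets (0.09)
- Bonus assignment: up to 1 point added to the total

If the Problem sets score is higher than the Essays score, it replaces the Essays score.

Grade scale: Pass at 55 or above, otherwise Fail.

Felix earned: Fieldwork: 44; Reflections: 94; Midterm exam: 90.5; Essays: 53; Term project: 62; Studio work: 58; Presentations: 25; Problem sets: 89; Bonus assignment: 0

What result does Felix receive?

Pass

Problem sets (89) > Essays (53), so Essays counts as 89.
Weighted total:
  Fieldwork 44 × 0.08 = 3.52
  Reflections 94 × 0.07 = 6.58
  Midterm exam 90.5 × 0.12 = 10.86
  Essays 89 × 0.09 = 8.01
  Term project 62 × 0.13 = 8.06
  Studio work 58 × 0.12 = 6.96
  Presentations 25 × 0.3 = 7.5
  Problem sets 89 × 0.09 = 8.01
Sum = 59.5
Bonus assignment: 59.5 + 0 = 59.5
59.5 ≥ 55 → Pass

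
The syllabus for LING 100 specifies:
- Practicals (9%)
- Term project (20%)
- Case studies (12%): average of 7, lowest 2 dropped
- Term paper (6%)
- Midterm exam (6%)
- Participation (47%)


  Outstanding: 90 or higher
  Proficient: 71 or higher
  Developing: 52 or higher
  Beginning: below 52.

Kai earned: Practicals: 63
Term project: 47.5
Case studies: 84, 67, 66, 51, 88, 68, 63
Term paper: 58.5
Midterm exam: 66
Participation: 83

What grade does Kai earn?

Case studies: drop 51, 63 → average of remaining 5 = 373/5 = 74.6
Weighted total:
  Practicals 63 × 0.09 = 5.67
  Term project 47.5 × 0.2 = 9.5
  Case studies 74.6 × 0.12 = 8.952
  Term paper 58.5 × 0.06 = 3.51
  Midterm exam 66 × 0.06 = 3.96
  Participation 83 × 0.47 = 39.01
Sum = 70.602
70.602 is ≥ 52 and < 71 → Developing

Developing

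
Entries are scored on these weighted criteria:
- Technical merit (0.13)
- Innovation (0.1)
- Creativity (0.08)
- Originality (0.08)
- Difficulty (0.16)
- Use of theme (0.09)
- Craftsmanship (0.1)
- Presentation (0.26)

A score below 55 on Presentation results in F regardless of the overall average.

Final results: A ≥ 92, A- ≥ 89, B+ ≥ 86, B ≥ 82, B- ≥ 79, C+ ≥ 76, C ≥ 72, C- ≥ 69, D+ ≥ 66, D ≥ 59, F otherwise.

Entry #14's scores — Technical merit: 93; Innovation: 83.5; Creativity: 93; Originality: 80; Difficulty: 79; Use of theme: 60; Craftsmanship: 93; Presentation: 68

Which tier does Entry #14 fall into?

B-

Presentation score 68 ≥ 55: minimum met.
Weighted total:
  Technical merit 93 × 0.13 = 12.09
  Innovation 83.5 × 0.1 = 8.35
  Creativity 93 × 0.08 = 7.44
  Originality 80 × 0.08 = 6.4
  Difficulty 79 × 0.16 = 12.64
  Use of theme 60 × 0.09 = 5.4
  Craftsmanship 93 × 0.1 = 9.3
  Presentation 68 × 0.26 = 17.68
Sum = 79.3
79.3 is ≥ 79 and < 82 → B-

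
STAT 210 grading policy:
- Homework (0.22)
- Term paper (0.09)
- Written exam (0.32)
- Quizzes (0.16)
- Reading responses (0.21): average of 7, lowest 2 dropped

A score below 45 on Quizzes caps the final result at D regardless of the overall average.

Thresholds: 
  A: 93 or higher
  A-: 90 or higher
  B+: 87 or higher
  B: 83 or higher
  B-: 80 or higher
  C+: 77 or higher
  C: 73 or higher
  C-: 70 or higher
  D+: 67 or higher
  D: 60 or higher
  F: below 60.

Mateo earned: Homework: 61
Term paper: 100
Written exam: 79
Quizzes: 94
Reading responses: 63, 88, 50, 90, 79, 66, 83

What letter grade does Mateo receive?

Reading responses: drop 50, 63 → average of remaining 5 = 406/5 = 81.2
Quizzes score 94 ≥ 45: minimum met.
Weighted total:
  Homework 61 × 0.22 = 13.42
  Term paper 100 × 0.09 = 9
  Written exam 79 × 0.32 = 25.28
  Quizzes 94 × 0.16 = 15.04
  Reading responses 81.2 × 0.21 = 17.052
Sum = 79.792
79.792 is ≥ 77 and < 80 → C+

C+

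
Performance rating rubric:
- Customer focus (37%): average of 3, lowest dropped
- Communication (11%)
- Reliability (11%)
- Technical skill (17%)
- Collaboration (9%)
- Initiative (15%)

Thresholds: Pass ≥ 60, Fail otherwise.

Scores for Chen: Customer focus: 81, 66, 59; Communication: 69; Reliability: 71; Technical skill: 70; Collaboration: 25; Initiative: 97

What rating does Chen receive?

Pass

Customer focus: drop 59 → average of remaining 2 = 147/2 = 73.5
Weighted total:
  Customer focus 73.5 × 0.37 = 27.195
  Communication 69 × 0.11 = 7.59
  Reliability 71 × 0.11 = 7.81
  Technical skill 70 × 0.17 = 11.9
  Collaboration 25 × 0.09 = 2.25
  Initiative 97 × 0.15 = 14.55
Sum = 71.295
71.295 ≥ 60 → Pass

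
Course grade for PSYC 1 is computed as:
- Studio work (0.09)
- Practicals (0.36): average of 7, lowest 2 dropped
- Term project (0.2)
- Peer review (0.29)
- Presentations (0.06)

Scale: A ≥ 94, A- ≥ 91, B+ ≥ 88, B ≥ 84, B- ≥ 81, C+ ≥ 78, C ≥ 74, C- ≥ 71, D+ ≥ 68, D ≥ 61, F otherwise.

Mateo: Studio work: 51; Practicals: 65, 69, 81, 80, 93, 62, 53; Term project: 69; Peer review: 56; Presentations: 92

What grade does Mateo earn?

Practicals: drop 53, 62 → average of remaining 5 = 388/5 = 77.6
Weighted total:
  Studio work 51 × 0.09 = 4.59
  Practicals 77.6 × 0.36 = 27.936
  Term project 69 × 0.2 = 13.8
  Peer review 56 × 0.29 = 16.24
  Presentations 92 × 0.06 = 5.52
Sum = 68.086
68.086 is ≥ 68 and < 71 → D+

D+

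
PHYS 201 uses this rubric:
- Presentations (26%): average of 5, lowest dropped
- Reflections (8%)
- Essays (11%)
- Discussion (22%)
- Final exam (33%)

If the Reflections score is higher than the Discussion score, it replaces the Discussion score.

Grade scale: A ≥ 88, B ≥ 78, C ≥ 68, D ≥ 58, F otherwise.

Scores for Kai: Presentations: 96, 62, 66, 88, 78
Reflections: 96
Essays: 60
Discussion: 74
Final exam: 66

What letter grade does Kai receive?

Presentations: drop 62 → average of remaining 4 = 328/4 = 82
Reflections (96) > Discussion (74), so Discussion counts as 96.
Weighted total:
  Presentations 82 × 0.26 = 21.32
  Reflections 96 × 0.08 = 7.68
  Essays 60 × 0.11 = 6.6
  Discussion 96 × 0.22 = 21.12
  Final exam 66 × 0.33 = 21.78
Sum = 78.5
78.5 is ≥ 78 and < 88 → B

B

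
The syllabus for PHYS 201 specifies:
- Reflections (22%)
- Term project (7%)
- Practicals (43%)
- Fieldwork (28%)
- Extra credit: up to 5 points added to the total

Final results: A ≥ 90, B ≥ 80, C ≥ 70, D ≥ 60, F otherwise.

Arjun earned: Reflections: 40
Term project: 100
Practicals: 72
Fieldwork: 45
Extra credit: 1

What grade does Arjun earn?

Weighted total:
  Reflections 40 × 0.22 = 8.8
  Term project 100 × 0.07 = 7
  Practicals 72 × 0.43 = 30.96
  Fieldwork 45 × 0.28 = 12.6
Sum = 59.36
Extra credit: 59.36 + 1 = 60.36
60.36 is ≥ 60 and < 70 → D

D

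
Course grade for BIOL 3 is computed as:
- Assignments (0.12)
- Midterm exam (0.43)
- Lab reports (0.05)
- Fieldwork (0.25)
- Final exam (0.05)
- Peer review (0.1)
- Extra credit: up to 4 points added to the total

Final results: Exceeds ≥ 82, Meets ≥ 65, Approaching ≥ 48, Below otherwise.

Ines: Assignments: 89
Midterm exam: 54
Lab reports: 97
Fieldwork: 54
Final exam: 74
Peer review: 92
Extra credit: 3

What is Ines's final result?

Weighted total:
  Assignments 89 × 0.12 = 10.68
  Midterm exam 54 × 0.43 = 23.22
  Lab reports 97 × 0.05 = 4.85
  Fieldwork 54 × 0.25 = 13.5
  Final exam 74 × 0.05 = 3.7
  Peer review 92 × 0.1 = 9.2
Sum = 65.15
Extra credit: 65.15 + 3 = 68.15
68.15 is ≥ 65 and < 82 → Meets

Meets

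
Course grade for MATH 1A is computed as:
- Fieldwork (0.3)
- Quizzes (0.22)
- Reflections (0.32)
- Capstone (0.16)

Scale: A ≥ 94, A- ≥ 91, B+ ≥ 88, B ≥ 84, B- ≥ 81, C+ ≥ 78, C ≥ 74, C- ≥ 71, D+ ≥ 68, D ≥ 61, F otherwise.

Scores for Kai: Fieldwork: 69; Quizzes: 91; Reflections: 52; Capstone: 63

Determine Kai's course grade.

D

Weighted total:
  Fieldwork 69 × 0.3 = 20.7
  Quizzes 91 × 0.22 = 20.02
  Reflections 52 × 0.32 = 16.64
  Capstone 63 × 0.16 = 10.08
Sum = 67.44
67.44 is ≥ 61 and < 68 → D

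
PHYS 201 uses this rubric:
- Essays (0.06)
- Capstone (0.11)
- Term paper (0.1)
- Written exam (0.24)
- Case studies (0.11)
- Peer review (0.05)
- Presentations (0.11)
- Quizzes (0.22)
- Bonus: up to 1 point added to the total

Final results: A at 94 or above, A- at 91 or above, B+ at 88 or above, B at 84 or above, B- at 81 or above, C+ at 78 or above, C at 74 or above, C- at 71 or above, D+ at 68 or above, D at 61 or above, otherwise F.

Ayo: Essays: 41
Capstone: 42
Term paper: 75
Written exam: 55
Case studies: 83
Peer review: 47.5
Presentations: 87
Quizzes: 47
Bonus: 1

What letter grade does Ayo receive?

F

Weighted total:
  Essays 41 × 0.06 = 2.46
  Capstone 42 × 0.11 = 4.62
  Term paper 75 × 0.1 = 7.5
  Written exam 55 × 0.24 = 13.2
  Case studies 83 × 0.11 = 9.13
  Peer review 47.5 × 0.05 = 2.375
  Presentations 87 × 0.11 = 9.57
  Quizzes 47 × 0.22 = 10.34
Sum = 59.195
Bonus: 59.195 + 1 = 60.195
60.195 < 61 → F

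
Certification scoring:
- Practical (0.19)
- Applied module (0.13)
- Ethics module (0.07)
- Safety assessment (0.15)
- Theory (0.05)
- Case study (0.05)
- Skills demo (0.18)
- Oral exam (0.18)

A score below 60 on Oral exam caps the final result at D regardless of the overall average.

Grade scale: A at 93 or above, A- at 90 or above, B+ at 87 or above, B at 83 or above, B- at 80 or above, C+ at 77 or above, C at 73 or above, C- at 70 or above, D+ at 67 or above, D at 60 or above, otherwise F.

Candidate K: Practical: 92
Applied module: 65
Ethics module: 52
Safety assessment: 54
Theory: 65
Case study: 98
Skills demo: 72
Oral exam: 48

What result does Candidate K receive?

Oral exam score 48 < 60: minimum not met.
Weighted total:
  Practical 92 × 0.19 = 17.48
  Applied module 65 × 0.13 = 8.45
  Ethics module 52 × 0.07 = 3.64
  Safety assessment 54 × 0.15 = 8.1
  Theory 65 × 0.05 = 3.25
  Case study 98 × 0.05 = 4.9
  Skills demo 72 × 0.18 = 12.96
  Oral exam 48 × 0.18 = 8.64
Sum = 67.42
67.42 would be D+; cap at D applies → D.

D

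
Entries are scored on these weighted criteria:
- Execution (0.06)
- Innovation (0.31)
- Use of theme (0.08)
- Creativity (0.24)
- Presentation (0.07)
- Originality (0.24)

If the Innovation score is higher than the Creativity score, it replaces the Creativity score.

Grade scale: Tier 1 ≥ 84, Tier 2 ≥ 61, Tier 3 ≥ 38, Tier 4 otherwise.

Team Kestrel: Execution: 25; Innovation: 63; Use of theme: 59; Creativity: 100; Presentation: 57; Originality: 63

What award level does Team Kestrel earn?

Tier 2

Innovation (63) ≤ Creativity (100), so Creativity stays at 100.
Weighted total:
  Execution 25 × 0.06 = 1.5
  Innovation 63 × 0.31 = 19.53
  Use of theme 59 × 0.08 = 4.72
  Creativity 100 × 0.24 = 24
  Presentation 57 × 0.07 = 3.99
  Originality 63 × 0.24 = 15.12
Sum = 68.86
68.86 is ≥ 61 and < 84 → Tier 2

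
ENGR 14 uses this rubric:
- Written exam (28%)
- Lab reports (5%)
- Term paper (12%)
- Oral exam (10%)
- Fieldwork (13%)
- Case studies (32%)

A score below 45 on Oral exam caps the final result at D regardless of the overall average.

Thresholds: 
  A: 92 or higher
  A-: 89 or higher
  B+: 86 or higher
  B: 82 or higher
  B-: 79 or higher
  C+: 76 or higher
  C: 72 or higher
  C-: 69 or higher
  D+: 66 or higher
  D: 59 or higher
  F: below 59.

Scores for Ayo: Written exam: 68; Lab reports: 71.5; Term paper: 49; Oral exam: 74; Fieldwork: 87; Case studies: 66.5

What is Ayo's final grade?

Oral exam score 74 ≥ 45: minimum met.
Weighted total:
  Written exam 68 × 0.28 = 19.04
  Lab reports 71.5 × 0.05 = 3.575
  Term paper 49 × 0.12 = 5.88
  Oral exam 74 × 0.1 = 7.4
  Fieldwork 87 × 0.13 = 11.31
  Case studies 66.5 × 0.32 = 21.28
Sum = 68.485
68.485 is ≥ 66 and < 69 → D+

D+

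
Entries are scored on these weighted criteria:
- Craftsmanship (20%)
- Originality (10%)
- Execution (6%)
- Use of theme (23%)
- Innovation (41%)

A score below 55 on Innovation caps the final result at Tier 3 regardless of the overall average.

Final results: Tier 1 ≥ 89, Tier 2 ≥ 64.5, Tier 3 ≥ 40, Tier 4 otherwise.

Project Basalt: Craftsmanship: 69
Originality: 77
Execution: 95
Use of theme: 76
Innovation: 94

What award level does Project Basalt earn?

Innovation score 94 ≥ 55: minimum met.
Weighted total:
  Craftsmanship 69 × 0.2 = 13.8
  Originality 77 × 0.1 = 7.7
  Execution 95 × 0.06 = 5.7
  Use of theme 76 × 0.23 = 17.48
  Innovation 94 × 0.41 = 38.54
Sum = 83.22
83.22 is ≥ 64.5 and < 89 → Tier 2

Tier 2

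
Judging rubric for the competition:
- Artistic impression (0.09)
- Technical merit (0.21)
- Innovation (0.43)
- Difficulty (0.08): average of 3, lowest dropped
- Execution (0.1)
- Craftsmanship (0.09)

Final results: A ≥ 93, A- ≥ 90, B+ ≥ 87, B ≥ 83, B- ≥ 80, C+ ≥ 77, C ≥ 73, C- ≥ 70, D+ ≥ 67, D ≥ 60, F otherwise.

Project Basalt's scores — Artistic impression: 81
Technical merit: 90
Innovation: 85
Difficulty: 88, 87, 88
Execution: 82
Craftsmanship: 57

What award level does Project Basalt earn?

B

Difficulty: drop 87 → average of remaining 2 = 176/2 = 88
Weighted total:
  Artistic impression 81 × 0.09 = 7.29
  Technical merit 90 × 0.21 = 18.9
  Innovation 85 × 0.43 = 36.55
  Difficulty 88 × 0.08 = 7.04
  Execution 82 × 0.1 = 8.2
  Craftsmanship 57 × 0.09 = 5.13
Sum = 83.11
83.11 is ≥ 83 and < 87 → B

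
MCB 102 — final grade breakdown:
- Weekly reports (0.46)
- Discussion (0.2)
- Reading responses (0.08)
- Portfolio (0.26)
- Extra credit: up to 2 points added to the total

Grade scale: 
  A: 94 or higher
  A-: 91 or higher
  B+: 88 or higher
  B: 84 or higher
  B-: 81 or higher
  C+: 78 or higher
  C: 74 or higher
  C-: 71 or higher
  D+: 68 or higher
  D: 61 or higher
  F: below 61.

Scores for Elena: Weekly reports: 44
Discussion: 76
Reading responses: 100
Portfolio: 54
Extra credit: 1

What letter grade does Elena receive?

Weighted total:
  Weekly reports 44 × 0.46 = 20.24
  Discussion 76 × 0.2 = 15.2
  Reading responses 100 × 0.08 = 8
  Portfolio 54 × 0.26 = 14.04
Sum = 57.48
Extra credit: 57.48 + 1 = 58.48
58.48 < 61 → F

F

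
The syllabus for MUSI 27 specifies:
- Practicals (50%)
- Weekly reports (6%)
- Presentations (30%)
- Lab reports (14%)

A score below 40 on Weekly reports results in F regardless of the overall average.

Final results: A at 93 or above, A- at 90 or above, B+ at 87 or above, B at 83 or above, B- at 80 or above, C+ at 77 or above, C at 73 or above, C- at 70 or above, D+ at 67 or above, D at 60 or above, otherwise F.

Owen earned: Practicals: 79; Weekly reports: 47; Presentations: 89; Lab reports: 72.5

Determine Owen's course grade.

Weekly reports score 47 ≥ 40: minimum met.
Weighted total:
  Practicals 79 × 0.5 = 39.5
  Weekly reports 47 × 0.06 = 2.82
  Presentations 89 × 0.3 = 26.7
  Lab reports 72.5 × 0.14 = 10.15
Sum = 79.17
79.17 is ≥ 77 and < 80 → C+

C+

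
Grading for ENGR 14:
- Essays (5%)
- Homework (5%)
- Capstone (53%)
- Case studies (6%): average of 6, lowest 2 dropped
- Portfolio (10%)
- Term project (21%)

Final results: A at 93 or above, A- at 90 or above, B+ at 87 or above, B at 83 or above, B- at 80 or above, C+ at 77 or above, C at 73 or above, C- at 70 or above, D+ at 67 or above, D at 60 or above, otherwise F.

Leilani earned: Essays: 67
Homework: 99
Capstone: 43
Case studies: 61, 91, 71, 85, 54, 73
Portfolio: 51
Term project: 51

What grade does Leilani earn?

F

Case studies: drop 54, 61 → average of remaining 4 = 320/4 = 80
Weighted total:
  Essays 67 × 0.05 = 3.35
  Homework 99 × 0.05 = 4.95
  Capstone 43 × 0.53 = 22.79
  Case studies 80 × 0.06 = 4.8
  Portfolio 51 × 0.1 = 5.1
  Term project 51 × 0.21 = 10.71
Sum = 51.7
51.7 < 60 → F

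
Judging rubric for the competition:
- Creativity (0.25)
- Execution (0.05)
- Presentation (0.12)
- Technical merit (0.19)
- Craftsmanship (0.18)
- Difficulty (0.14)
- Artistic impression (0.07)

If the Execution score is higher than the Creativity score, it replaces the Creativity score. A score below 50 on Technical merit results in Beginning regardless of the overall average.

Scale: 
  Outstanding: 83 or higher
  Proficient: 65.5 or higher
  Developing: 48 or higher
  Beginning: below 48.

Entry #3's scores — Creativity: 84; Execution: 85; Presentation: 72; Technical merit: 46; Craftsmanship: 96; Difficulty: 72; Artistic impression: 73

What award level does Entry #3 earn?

Execution (85) > Creativity (84), so Creativity counts as 85.
Technical merit score 46 < 50: minimum not met.
Weighted total:
  Creativity 85 × 0.25 = 21.25
  Execution 85 × 0.05 = 4.25
  Presentation 72 × 0.12 = 8.64
  Technical merit 46 × 0.19 = 8.74
  Craftsmanship 96 × 0.18 = 17.28
  Difficulty 72 × 0.14 = 10.08
  Artistic impression 73 × 0.07 = 5.11
Sum = 75.35
Because the Technical merit minimum was not met, the result is Beginning.

Beginning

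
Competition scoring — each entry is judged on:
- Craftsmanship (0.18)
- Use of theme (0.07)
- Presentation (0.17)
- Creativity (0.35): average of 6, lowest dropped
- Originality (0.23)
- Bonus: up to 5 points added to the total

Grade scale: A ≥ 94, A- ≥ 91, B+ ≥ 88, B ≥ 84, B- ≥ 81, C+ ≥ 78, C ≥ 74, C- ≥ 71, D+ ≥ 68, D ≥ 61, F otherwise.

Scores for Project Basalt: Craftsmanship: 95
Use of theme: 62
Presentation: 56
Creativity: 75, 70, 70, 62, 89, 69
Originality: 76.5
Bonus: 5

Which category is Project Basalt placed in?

C+

Creativity: drop 62 → average of remaining 5 = 373/5 = 74.6
Weighted total:
  Craftsmanship 95 × 0.18 = 17.1
  Use of theme 62 × 0.07 = 4.34
  Presentation 56 × 0.17 = 9.52
  Creativity 74.6 × 0.35 = 26.11
  Originality 76.5 × 0.23 = 17.595
Sum = 74.665
Bonus: 74.665 + 5 = 79.665
79.665 is ≥ 78 and < 81 → C+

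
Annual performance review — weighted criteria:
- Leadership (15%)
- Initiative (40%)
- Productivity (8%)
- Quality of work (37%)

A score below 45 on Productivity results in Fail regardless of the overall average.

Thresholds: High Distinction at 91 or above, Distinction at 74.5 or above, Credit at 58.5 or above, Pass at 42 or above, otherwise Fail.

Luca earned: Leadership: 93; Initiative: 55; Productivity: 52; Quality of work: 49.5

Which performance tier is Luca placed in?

Pass

Productivity score 52 ≥ 45: minimum met.
Weighted total:
  Leadership 93 × 0.15 = 13.95
  Initiative 55 × 0.4 = 22
  Productivity 52 × 0.08 = 4.16
  Quality of work 49.5 × 0.37 = 18.315
Sum = 58.425
58.425 is ≥ 42 and < 58.5 → Pass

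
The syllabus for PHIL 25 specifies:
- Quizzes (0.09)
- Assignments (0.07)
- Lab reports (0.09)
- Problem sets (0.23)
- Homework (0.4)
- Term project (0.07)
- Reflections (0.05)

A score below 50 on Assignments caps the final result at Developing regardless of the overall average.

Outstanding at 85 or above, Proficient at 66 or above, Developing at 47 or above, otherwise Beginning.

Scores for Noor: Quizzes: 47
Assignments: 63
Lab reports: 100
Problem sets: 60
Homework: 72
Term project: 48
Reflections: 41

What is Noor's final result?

Assignments score 63 ≥ 50: minimum met.
Weighted total:
  Quizzes 47 × 0.09 = 4.23
  Assignments 63 × 0.07 = 4.41
  Lab reports 100 × 0.09 = 9
  Problem sets 60 × 0.23 = 13.8
  Homework 72 × 0.4 = 28.8
  Term project 48 × 0.07 = 3.36
  Reflections 41 × 0.05 = 2.05
Sum = 65.65
65.65 is ≥ 47 and < 66 → Developing

Developing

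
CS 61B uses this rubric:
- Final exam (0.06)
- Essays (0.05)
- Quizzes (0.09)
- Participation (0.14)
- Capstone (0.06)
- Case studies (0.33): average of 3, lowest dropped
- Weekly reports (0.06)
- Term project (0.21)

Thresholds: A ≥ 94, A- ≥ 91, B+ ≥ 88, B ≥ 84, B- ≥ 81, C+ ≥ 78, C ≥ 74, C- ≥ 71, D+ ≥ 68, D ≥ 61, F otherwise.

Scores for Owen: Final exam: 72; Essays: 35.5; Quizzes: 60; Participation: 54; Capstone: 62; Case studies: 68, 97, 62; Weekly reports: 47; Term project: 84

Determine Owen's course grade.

D+

Case studies: drop 62 → average of remaining 2 = 165/2 = 82.5
Weighted total:
  Final exam 72 × 0.06 = 4.32
  Essays 35.5 × 0.05 = 1.775
  Quizzes 60 × 0.09 = 5.4
  Participation 54 × 0.14 = 7.56
  Capstone 62 × 0.06 = 3.72
  Case studies 82.5 × 0.33 = 27.225
  Weekly reports 47 × 0.06 = 2.82
  Term project 84 × 0.21 = 17.64
Sum = 70.46
70.46 is ≥ 68 and < 71 → D+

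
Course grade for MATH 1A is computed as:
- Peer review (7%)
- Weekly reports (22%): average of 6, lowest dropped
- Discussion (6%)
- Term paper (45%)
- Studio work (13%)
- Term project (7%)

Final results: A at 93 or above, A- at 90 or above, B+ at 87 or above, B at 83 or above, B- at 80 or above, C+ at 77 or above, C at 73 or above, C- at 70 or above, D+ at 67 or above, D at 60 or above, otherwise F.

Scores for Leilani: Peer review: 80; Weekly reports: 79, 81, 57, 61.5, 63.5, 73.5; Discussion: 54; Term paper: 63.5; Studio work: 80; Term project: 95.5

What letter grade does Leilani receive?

Weekly reports: drop 57 → average of remaining 5 = 358.5/5 = 71.7
Weighted total:
  Peer review 80 × 0.07 = 5.6
  Weekly reports 71.7 × 0.22 = 15.774
  Discussion 54 × 0.06 = 3.24
  Term paper 63.5 × 0.45 = 28.575
  Studio work 80 × 0.13 = 10.4
  Term project 95.5 × 0.07 = 6.685
Sum = 70.274
70.274 is ≥ 70 and < 73 → C-

C-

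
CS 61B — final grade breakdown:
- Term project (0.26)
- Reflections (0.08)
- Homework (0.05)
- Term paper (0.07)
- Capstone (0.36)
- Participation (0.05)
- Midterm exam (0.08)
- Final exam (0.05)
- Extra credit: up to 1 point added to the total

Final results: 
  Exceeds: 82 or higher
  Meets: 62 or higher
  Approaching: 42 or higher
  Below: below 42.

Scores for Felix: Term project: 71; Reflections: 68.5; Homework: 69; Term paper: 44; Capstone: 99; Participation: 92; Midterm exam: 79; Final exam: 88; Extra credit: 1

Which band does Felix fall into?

Weighted total:
  Term project 71 × 0.26 = 18.46
  Reflections 68.5 × 0.08 = 5.48
  Homework 69 × 0.05 = 3.45
  Term paper 44 × 0.07 = 3.08
  Capstone 99 × 0.36 = 35.64
  Participation 92 × 0.05 = 4.6
  Midterm exam 79 × 0.08 = 6.32
  Final exam 88 × 0.05 = 4.4
Sum = 81.43
Extra credit: 81.43 + 1 = 82.43
82.43 ≥ 82 → Exceeds

Exceeds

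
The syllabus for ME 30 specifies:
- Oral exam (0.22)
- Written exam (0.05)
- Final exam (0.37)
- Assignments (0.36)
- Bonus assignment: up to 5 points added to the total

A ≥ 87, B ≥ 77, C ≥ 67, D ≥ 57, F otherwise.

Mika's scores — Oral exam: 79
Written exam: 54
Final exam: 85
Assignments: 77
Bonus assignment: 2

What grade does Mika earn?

Weighted total:
  Oral exam 79 × 0.22 = 17.38
  Written exam 54 × 0.05 = 2.7
  Final exam 85 × 0.37 = 31.45
  Assignments 77 × 0.36 = 27.72
Sum = 79.25
Bonus assignment: 79.25 + 2 = 81.25
81.25 is ≥ 77 and < 87 → B

B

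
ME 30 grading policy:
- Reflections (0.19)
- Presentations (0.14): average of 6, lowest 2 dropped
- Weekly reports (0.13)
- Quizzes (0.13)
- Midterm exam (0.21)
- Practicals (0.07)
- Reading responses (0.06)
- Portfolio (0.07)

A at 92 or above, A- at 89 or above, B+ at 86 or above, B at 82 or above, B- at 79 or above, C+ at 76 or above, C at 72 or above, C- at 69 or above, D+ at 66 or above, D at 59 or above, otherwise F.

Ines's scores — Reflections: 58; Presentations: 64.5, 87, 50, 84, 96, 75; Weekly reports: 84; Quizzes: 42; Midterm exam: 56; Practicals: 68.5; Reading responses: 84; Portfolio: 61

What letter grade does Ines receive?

Presentations: drop 50, 64.5 → average of remaining 4 = 342/4 = 85.5
Weighted total:
  Reflections 58 × 0.19 = 11.02
  Presentations 85.5 × 0.14 = 11.97
  Weekly reports 84 × 0.13 = 10.92
  Quizzes 42 × 0.13 = 5.46
  Midterm exam 56 × 0.21 = 11.76
  Practicals 68.5 × 0.07 = 4.795
  Reading responses 84 × 0.06 = 5.04
  Portfolio 61 × 0.07 = 4.27
Sum = 65.235
65.235 is ≥ 59 and < 66 → D

D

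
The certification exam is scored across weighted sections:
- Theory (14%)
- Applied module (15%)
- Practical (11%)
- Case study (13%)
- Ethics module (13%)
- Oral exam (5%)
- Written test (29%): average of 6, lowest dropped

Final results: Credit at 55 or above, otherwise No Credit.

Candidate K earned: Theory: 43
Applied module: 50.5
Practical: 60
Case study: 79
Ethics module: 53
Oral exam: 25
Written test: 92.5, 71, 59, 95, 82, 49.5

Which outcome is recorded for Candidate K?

Credit

Written test: drop 49.5 → average of remaining 5 = 399.5/5 = 79.9
Weighted total:
  Theory 43 × 0.14 = 6.02
  Applied module 50.5 × 0.15 = 7.575
  Practical 60 × 0.11 = 6.6
  Case study 79 × 0.13 = 10.27
  Ethics module 53 × 0.13 = 6.89
  Oral exam 25 × 0.05 = 1.25
  Written test 79.9 × 0.29 = 23.171
Sum = 61.776
61.776 ≥ 55 → Credit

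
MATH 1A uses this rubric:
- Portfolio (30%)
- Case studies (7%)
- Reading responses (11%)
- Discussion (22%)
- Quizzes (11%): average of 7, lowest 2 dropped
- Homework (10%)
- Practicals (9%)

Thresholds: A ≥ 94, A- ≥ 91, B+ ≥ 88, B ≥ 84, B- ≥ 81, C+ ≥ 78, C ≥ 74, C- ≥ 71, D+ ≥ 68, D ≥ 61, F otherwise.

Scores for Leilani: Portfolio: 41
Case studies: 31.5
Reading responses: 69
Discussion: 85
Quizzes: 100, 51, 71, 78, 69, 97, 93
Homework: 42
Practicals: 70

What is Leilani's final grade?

Quizzes: drop 51, 69 → average of remaining 5 = 439/5 = 87.8
Weighted total:
  Portfolio 41 × 0.3 = 12.3
  Case studies 31.5 × 0.07 = 2.205
  Reading responses 69 × 0.11 = 7.59
  Discussion 85 × 0.22 = 18.7
  Quizzes 87.8 × 0.11 = 9.658
  Homework 42 × 0.1 = 4.2
  Practicals 70 × 0.09 = 6.3
Sum = 60.953
60.953 < 61 → F

F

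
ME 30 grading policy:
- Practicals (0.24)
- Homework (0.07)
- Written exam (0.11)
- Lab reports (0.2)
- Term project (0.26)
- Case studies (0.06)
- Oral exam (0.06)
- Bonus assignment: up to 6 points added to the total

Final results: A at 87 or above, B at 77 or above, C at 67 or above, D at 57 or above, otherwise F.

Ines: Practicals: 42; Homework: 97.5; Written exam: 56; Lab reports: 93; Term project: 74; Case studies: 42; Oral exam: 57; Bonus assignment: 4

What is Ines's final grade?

Weighted total:
  Practicals 42 × 0.24 = 10.08
  Homework 97.5 × 0.07 = 6.825
  Written exam 56 × 0.11 = 6.16
  Lab reports 93 × 0.2 = 18.6
  Term project 74 × 0.26 = 19.24
  Case studies 42 × 0.06 = 2.52
  Oral exam 57 × 0.06 = 3.42
Sum = 66.845
Bonus assignment: 66.845 + 4 = 70.845
70.845 is ≥ 67 and < 77 → C

C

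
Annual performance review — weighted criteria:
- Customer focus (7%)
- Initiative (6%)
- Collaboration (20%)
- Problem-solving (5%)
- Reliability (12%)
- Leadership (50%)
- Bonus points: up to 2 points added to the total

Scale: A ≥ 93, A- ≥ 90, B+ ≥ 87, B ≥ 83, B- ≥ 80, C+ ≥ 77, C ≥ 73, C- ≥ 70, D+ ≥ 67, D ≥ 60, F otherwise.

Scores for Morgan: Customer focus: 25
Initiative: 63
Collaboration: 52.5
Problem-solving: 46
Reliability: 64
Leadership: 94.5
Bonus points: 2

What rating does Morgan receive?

C

Weighted total:
  Customer focus 25 × 0.07 = 1.75
  Initiative 63 × 0.06 = 3.78
  Collaboration 52.5 × 0.2 = 10.5
  Problem-solving 46 × 0.05 = 2.3
  Reliability 64 × 0.12 = 7.68
  Leadership 94.5 × 0.5 = 47.25
Sum = 73.26
Bonus points: 73.26 + 2 = 75.26
75.26 is ≥ 73 and < 77 → C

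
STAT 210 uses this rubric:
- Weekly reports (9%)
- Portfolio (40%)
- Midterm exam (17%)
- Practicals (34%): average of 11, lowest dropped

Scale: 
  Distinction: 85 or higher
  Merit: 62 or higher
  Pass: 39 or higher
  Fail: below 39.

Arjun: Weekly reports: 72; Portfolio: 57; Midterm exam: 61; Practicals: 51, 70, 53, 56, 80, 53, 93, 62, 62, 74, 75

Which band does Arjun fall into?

Merit

Practicals: drop 51 → average of remaining 10 = 678/10 = 67.8
Weighted total:
  Weekly reports 72 × 0.09 = 6.48
  Portfolio 57 × 0.4 = 22.8
  Midterm exam 61 × 0.17 = 10.37
  Practicals 67.8 × 0.34 = 23.052
Sum = 62.702
62.702 is ≥ 62 and < 85 → Merit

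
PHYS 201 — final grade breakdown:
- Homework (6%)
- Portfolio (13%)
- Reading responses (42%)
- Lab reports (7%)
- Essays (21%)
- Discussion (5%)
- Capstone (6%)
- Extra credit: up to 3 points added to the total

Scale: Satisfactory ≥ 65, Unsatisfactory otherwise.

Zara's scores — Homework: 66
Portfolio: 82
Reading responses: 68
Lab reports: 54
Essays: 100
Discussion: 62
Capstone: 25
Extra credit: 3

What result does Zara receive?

Satisfactory

Weighted total:
  Homework 66 × 0.06 = 3.96
  Portfolio 82 × 0.13 = 10.66
  Reading responses 68 × 0.42 = 28.56
  Lab reports 54 × 0.07 = 3.78
  Essays 100 × 0.21 = 21
  Discussion 62 × 0.05 = 3.1
  Capstone 25 × 0.06 = 1.5
Sum = 72.56
Extra credit: 72.56 + 3 = 75.56
75.56 ≥ 65 → Satisfactory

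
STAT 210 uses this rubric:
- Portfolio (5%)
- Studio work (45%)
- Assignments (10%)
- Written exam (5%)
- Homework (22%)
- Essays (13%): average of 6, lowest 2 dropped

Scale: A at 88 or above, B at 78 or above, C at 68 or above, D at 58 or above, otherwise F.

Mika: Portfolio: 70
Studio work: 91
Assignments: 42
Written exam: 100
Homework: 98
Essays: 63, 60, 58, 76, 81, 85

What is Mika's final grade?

Essays: drop 58, 60 → average of remaining 4 = 305/4 = 76.25
Weighted total:
  Portfolio 70 × 0.05 = 3.5
  Studio work 91 × 0.45 = 40.95
  Assignments 42 × 0.1 = 4.2
  Written exam 100 × 0.05 = 5
  Homework 98 × 0.22 = 21.56
  Essays 76.25 × 0.13 = 9.9125
Sum = 85.1225
85.1225 is ≥ 78 and < 88 → B

B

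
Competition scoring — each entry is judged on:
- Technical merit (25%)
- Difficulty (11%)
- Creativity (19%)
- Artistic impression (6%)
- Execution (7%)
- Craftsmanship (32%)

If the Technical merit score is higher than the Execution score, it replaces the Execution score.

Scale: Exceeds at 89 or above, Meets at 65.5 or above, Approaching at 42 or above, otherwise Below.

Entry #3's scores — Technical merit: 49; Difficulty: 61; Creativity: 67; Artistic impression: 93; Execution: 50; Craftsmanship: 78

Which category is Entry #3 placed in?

Meets

Technical merit (49) ≤ Execution (50), so Execution stays at 50.
Weighted total:
  Technical merit 49 × 0.25 = 12.25
  Difficulty 61 × 0.11 = 6.71
  Creativity 67 × 0.19 = 12.73
  Artistic impression 93 × 0.06 = 5.58
  Execution 50 × 0.07 = 3.5
  Craftsmanship 78 × 0.32 = 24.96
Sum = 65.73
65.73 is ≥ 65.5 and < 89 → Meets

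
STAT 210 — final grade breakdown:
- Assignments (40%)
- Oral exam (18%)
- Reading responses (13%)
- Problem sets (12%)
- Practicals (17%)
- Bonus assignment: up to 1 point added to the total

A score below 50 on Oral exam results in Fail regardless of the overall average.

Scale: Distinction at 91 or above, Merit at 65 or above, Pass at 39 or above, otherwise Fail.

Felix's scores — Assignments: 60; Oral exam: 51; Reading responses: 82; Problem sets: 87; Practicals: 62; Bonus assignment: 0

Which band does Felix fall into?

Oral exam score 51 ≥ 50: minimum met.
Weighted total:
  Assignments 60 × 0.4 = 24
  Oral exam 51 × 0.18 = 9.18
  Reading responses 82 × 0.13 = 10.66
  Problem sets 87 × 0.12 = 10.44
  Practicals 62 × 0.17 = 10.54
Sum = 64.82
Bonus assignment: 64.82 + 0 = 64.82
64.82 is ≥ 39 and < 65 → Pass

Pass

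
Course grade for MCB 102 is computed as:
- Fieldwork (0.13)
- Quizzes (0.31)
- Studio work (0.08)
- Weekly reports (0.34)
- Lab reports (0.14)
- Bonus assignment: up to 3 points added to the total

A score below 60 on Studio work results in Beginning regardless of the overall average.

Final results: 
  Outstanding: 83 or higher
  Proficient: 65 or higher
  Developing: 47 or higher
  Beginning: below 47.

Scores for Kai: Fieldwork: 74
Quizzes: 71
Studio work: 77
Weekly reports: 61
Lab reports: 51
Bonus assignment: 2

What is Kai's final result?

Proficient

Studio work score 77 ≥ 60: minimum met.
Weighted total:
  Fieldwork 74 × 0.13 = 9.62
  Quizzes 71 × 0.31 = 22.01
  Studio work 77 × 0.08 = 6.16
  Weekly reports 61 × 0.34 = 20.74
  Lab reports 51 × 0.14 = 7.14
Sum = 65.67
Bonus assignment: 65.67 + 2 = 67.67
67.67 is ≥ 65 and < 83 → Proficient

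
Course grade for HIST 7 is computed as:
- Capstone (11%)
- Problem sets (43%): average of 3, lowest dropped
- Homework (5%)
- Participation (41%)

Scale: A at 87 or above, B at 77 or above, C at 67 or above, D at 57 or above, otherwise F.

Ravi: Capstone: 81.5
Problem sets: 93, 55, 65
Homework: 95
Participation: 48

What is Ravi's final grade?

C

Problem sets: drop 55 → average of remaining 2 = 158/2 = 79
Weighted total:
  Capstone 81.5 × 0.11 = 8.965
  Problem sets 79 × 0.43 = 33.97
  Homework 95 × 0.05 = 4.75
  Participation 48 × 0.41 = 19.68
Sum = 67.365
67.365 is ≥ 67 and < 77 → C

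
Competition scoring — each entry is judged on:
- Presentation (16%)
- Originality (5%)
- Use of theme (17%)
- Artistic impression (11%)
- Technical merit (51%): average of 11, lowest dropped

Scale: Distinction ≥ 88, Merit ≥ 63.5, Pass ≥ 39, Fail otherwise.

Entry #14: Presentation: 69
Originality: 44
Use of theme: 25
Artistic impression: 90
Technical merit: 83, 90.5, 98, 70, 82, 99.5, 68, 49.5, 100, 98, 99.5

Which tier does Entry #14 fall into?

Technical merit: drop 49.5 → average of remaining 10 = 888.5/10 = 88.85
Weighted total:
  Presentation 69 × 0.16 = 11.04
  Originality 44 × 0.05 = 2.2
  Use of theme 25 × 0.17 = 4.25
  Artistic impression 90 × 0.11 = 9.9
  Technical merit 88.85 × 0.51 = 45.3135
Sum = 72.7035
72.7035 is ≥ 63.5 and < 88 → Merit

Merit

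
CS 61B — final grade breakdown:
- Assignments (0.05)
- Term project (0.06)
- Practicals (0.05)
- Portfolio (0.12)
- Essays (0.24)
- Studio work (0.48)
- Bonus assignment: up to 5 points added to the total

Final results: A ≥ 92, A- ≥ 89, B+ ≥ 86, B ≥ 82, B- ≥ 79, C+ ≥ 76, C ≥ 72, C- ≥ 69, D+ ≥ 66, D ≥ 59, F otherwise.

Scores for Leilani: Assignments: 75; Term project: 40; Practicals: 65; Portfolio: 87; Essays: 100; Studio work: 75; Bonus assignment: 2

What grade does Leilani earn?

B-

Weighted total:
  Assignments 75 × 0.05 = 3.75
  Term project 40 × 0.06 = 2.4
  Practicals 65 × 0.05 = 3.25
  Portfolio 87 × 0.12 = 10.44
  Essays 100 × 0.24 = 24
  Studio work 75 × 0.48 = 36
Sum = 79.84
Bonus assignment: 79.84 + 2 = 81.84
81.84 is ≥ 79 and < 82 → B-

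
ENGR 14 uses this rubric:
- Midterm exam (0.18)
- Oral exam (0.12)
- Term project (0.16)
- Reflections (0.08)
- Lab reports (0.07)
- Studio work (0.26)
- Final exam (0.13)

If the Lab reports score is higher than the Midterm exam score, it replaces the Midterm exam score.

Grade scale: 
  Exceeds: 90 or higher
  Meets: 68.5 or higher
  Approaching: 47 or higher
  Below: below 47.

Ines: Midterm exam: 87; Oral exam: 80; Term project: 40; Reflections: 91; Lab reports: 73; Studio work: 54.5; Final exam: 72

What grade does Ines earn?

Approaching

Lab reports (73) ≤ Midterm exam (87), so Midterm exam stays at 87.
Weighted total:
  Midterm exam 87 × 0.18 = 15.66
  Oral exam 80 × 0.12 = 9.6
  Term project 40 × 0.16 = 6.4
  Reflections 91 × 0.08 = 7.28
  Lab reports 73 × 0.07 = 5.11
  Studio work 54.5 × 0.26 = 14.17
  Final exam 72 × 0.13 = 9.36
Sum = 67.58
67.58 is ≥ 47 and < 68.5 → Approaching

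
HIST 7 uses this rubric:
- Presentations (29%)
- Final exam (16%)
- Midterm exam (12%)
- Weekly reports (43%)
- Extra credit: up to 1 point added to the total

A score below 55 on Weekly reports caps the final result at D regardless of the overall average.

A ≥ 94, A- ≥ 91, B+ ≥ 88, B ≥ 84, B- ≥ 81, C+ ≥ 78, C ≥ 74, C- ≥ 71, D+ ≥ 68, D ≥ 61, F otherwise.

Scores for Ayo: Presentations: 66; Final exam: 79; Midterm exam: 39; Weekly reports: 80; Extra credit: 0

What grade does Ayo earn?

D+

Weekly reports score 80 ≥ 55: minimum met.
Weighted total:
  Presentations 66 × 0.29 = 19.14
  Final exam 79 × 0.16 = 12.64
  Midterm exam 39 × 0.12 = 4.68
  Weekly reports 80 × 0.43 = 34.4
Sum = 70.86
Extra credit: 70.86 + 0 = 70.86
70.86 is ≥ 68 and < 71 → D+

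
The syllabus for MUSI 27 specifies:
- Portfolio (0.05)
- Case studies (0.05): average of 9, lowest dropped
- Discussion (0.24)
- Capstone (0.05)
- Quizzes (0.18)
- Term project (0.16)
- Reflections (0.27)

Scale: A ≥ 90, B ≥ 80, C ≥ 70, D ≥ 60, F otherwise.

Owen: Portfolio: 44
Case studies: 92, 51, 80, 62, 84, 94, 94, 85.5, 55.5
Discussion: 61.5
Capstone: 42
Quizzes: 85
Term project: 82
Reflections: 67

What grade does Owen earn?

D

Case studies: drop 51 → average of remaining 8 = 647/8 = 80.875
Weighted total:
  Portfolio 44 × 0.05 = 2.2
  Case studies 80.875 × 0.05 = 4.04375
  Discussion 61.5 × 0.24 = 14.76
  Capstone 42 × 0.05 = 2.1
  Quizzes 85 × 0.18 = 15.3
  Term project 82 × 0.16 = 13.12
  Reflections 67 × 0.27 = 18.09
Sum = 69.61375
69.61375 is ≥ 60 and < 70 → D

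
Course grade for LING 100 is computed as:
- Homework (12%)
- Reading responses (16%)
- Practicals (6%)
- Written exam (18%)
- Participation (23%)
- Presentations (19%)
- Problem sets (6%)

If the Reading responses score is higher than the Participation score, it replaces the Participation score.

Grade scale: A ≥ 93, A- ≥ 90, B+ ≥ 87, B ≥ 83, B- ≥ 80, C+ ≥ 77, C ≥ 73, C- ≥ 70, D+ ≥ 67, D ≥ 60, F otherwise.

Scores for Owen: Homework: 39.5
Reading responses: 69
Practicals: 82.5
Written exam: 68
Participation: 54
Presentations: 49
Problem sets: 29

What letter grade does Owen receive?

Reading responses (69) > Participation (54), so Participation counts as 69.
Weighted total:
  Homework 39.5 × 0.12 = 4.74
  Reading responses 69 × 0.16 = 11.04
  Practicals 82.5 × 0.06 = 4.95
  Written exam 68 × 0.18 = 12.24
  Participation 69 × 0.23 = 15.87
  Presentations 49 × 0.19 = 9.31
  Problem sets 29 × 0.06 = 1.74
Sum = 59.89
59.89 < 60 → F

F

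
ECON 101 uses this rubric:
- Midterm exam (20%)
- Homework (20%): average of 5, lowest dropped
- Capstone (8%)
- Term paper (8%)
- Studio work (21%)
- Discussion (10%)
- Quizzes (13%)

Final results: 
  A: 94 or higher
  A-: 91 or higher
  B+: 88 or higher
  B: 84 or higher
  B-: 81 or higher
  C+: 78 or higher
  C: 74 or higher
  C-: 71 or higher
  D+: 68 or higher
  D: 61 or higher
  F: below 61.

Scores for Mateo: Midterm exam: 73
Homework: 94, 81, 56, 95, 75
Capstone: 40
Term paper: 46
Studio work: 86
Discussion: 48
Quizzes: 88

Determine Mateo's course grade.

Homework: drop 56 → average of remaining 4 = 345/4 = 86.25
Weighted total:
  Midterm exam 73 × 0.2 = 14.6
  Homework 86.25 × 0.2 = 17.25
  Capstone 40 × 0.08 = 3.2
  Term paper 46 × 0.08 = 3.68
  Studio work 86 × 0.21 = 18.06
  Discussion 48 × 0.1 = 4.8
  Quizzes 88 × 0.13 = 11.44
Sum = 73.03
73.03 is ≥ 71 and < 74 → C-

C-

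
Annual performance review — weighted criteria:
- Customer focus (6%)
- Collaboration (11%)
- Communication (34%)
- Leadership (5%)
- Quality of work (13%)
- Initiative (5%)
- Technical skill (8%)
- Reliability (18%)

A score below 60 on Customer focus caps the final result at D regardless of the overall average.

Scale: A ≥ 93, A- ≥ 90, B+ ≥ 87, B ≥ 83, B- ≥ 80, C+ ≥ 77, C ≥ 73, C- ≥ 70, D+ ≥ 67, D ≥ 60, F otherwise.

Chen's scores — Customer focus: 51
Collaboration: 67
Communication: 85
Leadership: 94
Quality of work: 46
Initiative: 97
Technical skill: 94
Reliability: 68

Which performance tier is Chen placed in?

Customer focus score 51 < 60: minimum not met.
Weighted total:
  Customer focus 51 × 0.06 = 3.06
  Collaboration 67 × 0.11 = 7.37
  Communication 85 × 0.34 = 28.9
  Leadership 94 × 0.05 = 4.7
  Quality of work 46 × 0.13 = 5.98
  Initiative 97 × 0.05 = 4.85
  Technical skill 94 × 0.08 = 7.52
  Reliability 68 × 0.18 = 12.24
Sum = 74.62
74.62 would be C; cap at D applies → D.

D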